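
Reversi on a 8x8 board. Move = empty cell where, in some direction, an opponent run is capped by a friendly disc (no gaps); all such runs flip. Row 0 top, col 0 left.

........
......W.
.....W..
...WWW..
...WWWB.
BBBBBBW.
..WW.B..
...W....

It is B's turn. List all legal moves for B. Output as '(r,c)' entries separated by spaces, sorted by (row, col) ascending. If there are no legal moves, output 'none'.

(0,5): no bracket -> illegal
(0,6): no bracket -> illegal
(0,7): flips 4 -> legal
(1,4): no bracket -> illegal
(1,5): flips 3 -> legal
(1,7): no bracket -> illegal
(2,2): flips 2 -> legal
(2,3): flips 2 -> legal
(2,4): flips 3 -> legal
(2,6): flips 2 -> legal
(2,7): no bracket -> illegal
(3,2): flips 1 -> legal
(3,6): flips 1 -> legal
(4,2): flips 3 -> legal
(4,7): flips 1 -> legal
(5,7): flips 1 -> legal
(6,1): no bracket -> illegal
(6,4): no bracket -> illegal
(6,6): flips 1 -> legal
(6,7): no bracket -> illegal
(7,1): flips 1 -> legal
(7,2): flips 2 -> legal
(7,4): flips 1 -> legal

Answer: (0,7) (1,5) (2,2) (2,3) (2,4) (2,6) (3,2) (3,6) (4,2) (4,7) (5,7) (6,6) (7,1) (7,2) (7,4)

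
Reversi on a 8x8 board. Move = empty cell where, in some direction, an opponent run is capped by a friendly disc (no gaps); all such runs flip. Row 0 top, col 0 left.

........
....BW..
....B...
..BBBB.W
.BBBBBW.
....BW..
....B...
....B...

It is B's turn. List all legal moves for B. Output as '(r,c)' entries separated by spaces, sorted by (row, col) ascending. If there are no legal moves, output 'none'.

Answer: (0,6) (1,6) (4,7) (5,6) (5,7) (6,5) (6,6)

Derivation:
(0,4): no bracket -> illegal
(0,5): no bracket -> illegal
(0,6): flips 1 -> legal
(1,6): flips 1 -> legal
(2,5): no bracket -> illegal
(2,6): no bracket -> illegal
(2,7): no bracket -> illegal
(3,6): no bracket -> illegal
(4,7): flips 1 -> legal
(5,6): flips 1 -> legal
(5,7): flips 1 -> legal
(6,5): flips 1 -> legal
(6,6): flips 1 -> legal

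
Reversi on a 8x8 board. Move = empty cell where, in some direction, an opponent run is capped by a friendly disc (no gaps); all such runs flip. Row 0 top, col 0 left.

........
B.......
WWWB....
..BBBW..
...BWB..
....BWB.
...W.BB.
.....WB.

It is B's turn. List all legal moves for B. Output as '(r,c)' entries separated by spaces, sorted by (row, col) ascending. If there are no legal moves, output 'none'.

Answer: (1,1) (1,2) (2,5) (3,0) (3,6) (7,2) (7,4)

Derivation:
(1,1): flips 1 -> legal
(1,2): flips 1 -> legal
(1,3): no bracket -> illegal
(2,4): no bracket -> illegal
(2,5): flips 1 -> legal
(2,6): no bracket -> illegal
(3,0): flips 1 -> legal
(3,1): no bracket -> illegal
(3,6): flips 1 -> legal
(4,6): no bracket -> illegal
(5,2): no bracket -> illegal
(5,3): no bracket -> illegal
(6,2): no bracket -> illegal
(6,4): no bracket -> illegal
(7,2): flips 1 -> legal
(7,3): no bracket -> illegal
(7,4): flips 1 -> legal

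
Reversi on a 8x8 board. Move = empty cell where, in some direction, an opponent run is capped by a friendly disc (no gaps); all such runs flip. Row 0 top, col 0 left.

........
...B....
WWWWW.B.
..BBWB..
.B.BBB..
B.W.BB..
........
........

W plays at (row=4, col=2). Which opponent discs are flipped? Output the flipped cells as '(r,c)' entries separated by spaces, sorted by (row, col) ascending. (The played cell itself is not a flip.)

Dir NW: first cell '.' (not opp) -> no flip
Dir N: opp run (3,2) capped by W -> flip
Dir NE: opp run (3,3) capped by W -> flip
Dir W: opp run (4,1), next='.' -> no flip
Dir E: opp run (4,3) (4,4) (4,5), next='.' -> no flip
Dir SW: first cell '.' (not opp) -> no flip
Dir S: first cell 'W' (not opp) -> no flip
Dir SE: first cell '.' (not opp) -> no flip

Answer: (3,2) (3,3)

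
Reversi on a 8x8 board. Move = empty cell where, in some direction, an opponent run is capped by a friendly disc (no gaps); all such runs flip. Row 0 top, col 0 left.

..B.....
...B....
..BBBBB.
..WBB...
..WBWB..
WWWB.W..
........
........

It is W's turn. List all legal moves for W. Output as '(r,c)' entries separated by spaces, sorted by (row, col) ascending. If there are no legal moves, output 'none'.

(0,1): no bracket -> illegal
(0,3): no bracket -> illegal
(0,4): no bracket -> illegal
(1,1): flips 2 -> legal
(1,2): flips 1 -> legal
(1,4): flips 3 -> legal
(1,5): flips 2 -> legal
(1,6): flips 3 -> legal
(1,7): no bracket -> illegal
(2,1): no bracket -> illegal
(2,7): no bracket -> illegal
(3,1): no bracket -> illegal
(3,5): flips 3 -> legal
(3,6): no bracket -> illegal
(3,7): no bracket -> illegal
(4,6): flips 1 -> legal
(5,4): flips 2 -> legal
(5,6): no bracket -> illegal
(6,2): flips 1 -> legal
(6,3): no bracket -> illegal
(6,4): flips 1 -> legal

Answer: (1,1) (1,2) (1,4) (1,5) (1,6) (3,5) (4,6) (5,4) (6,2) (6,4)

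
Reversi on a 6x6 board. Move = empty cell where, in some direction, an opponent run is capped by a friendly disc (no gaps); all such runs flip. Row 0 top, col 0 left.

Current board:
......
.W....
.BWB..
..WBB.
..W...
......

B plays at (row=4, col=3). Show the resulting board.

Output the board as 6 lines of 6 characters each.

Answer: ......
.W....
.BWB..
..BBB.
..WB..
......

Derivation:
Place B at (4,3); scan 8 dirs for brackets.
Dir NW: opp run (3,2) capped by B -> flip
Dir N: first cell 'B' (not opp) -> no flip
Dir NE: first cell 'B' (not opp) -> no flip
Dir W: opp run (4,2), next='.' -> no flip
Dir E: first cell '.' (not opp) -> no flip
Dir SW: first cell '.' (not opp) -> no flip
Dir S: first cell '.' (not opp) -> no flip
Dir SE: first cell '.' (not opp) -> no flip
All flips: (3,2)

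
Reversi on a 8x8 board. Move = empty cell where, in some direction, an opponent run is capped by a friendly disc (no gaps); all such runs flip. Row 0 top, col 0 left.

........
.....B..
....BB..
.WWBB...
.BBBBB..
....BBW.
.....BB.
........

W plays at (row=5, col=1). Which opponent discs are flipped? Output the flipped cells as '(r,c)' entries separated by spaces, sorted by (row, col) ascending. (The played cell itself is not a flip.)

Dir NW: first cell '.' (not opp) -> no flip
Dir N: opp run (4,1) capped by W -> flip
Dir NE: opp run (4,2) (3,3) (2,4) (1,5), next='.' -> no flip
Dir W: first cell '.' (not opp) -> no flip
Dir E: first cell '.' (not opp) -> no flip
Dir SW: first cell '.' (not opp) -> no flip
Dir S: first cell '.' (not opp) -> no flip
Dir SE: first cell '.' (not opp) -> no flip

Answer: (4,1)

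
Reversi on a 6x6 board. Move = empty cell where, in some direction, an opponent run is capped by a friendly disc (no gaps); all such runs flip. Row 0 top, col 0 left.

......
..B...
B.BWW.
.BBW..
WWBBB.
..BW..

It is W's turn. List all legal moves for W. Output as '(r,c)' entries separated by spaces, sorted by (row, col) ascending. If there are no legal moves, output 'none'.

(0,1): flips 1 -> legal
(0,2): no bracket -> illegal
(0,3): no bracket -> illegal
(1,0): no bracket -> illegal
(1,1): flips 1 -> legal
(1,3): flips 2 -> legal
(2,1): flips 2 -> legal
(3,0): flips 2 -> legal
(3,4): no bracket -> illegal
(3,5): flips 1 -> legal
(4,5): flips 3 -> legal
(5,1): flips 2 -> legal
(5,4): no bracket -> illegal
(5,5): flips 1 -> legal

Answer: (0,1) (1,1) (1,3) (2,1) (3,0) (3,5) (4,5) (5,1) (5,5)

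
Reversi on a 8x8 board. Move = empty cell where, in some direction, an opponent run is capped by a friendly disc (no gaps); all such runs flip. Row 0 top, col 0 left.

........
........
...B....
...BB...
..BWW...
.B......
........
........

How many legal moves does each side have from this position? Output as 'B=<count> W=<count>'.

-- B to move --
(3,2): no bracket -> illegal
(3,5): no bracket -> illegal
(4,5): flips 2 -> legal
(5,2): flips 1 -> legal
(5,3): flips 1 -> legal
(5,4): flips 1 -> legal
(5,5): flips 1 -> legal
B mobility = 5
-- W to move --
(1,2): no bracket -> illegal
(1,3): flips 2 -> legal
(1,4): no bracket -> illegal
(2,2): flips 1 -> legal
(2,4): flips 1 -> legal
(2,5): flips 1 -> legal
(3,1): no bracket -> illegal
(3,2): no bracket -> illegal
(3,5): no bracket -> illegal
(4,0): no bracket -> illegal
(4,1): flips 1 -> legal
(4,5): no bracket -> illegal
(5,0): no bracket -> illegal
(5,2): no bracket -> illegal
(5,3): no bracket -> illegal
(6,0): no bracket -> illegal
(6,1): no bracket -> illegal
(6,2): no bracket -> illegal
W mobility = 5

Answer: B=5 W=5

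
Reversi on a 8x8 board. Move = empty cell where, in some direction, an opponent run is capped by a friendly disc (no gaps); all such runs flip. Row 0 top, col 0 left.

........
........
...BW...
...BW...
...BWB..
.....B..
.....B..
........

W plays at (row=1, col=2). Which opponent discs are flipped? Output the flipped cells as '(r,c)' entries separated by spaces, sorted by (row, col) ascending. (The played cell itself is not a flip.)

Dir NW: first cell '.' (not opp) -> no flip
Dir N: first cell '.' (not opp) -> no flip
Dir NE: first cell '.' (not opp) -> no flip
Dir W: first cell '.' (not opp) -> no flip
Dir E: first cell '.' (not opp) -> no flip
Dir SW: first cell '.' (not opp) -> no flip
Dir S: first cell '.' (not opp) -> no flip
Dir SE: opp run (2,3) capped by W -> flip

Answer: (2,3)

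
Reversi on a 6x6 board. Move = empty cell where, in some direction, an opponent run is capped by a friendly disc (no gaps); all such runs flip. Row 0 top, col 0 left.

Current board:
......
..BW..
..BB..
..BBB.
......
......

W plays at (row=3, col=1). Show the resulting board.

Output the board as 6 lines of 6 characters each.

Answer: ......
..BW..
..WB..
.WBBB.
......
......

Derivation:
Place W at (3,1); scan 8 dirs for brackets.
Dir NW: first cell '.' (not opp) -> no flip
Dir N: first cell '.' (not opp) -> no flip
Dir NE: opp run (2,2) capped by W -> flip
Dir W: first cell '.' (not opp) -> no flip
Dir E: opp run (3,2) (3,3) (3,4), next='.' -> no flip
Dir SW: first cell '.' (not opp) -> no flip
Dir S: first cell '.' (not opp) -> no flip
Dir SE: first cell '.' (not opp) -> no flip
All flips: (2,2)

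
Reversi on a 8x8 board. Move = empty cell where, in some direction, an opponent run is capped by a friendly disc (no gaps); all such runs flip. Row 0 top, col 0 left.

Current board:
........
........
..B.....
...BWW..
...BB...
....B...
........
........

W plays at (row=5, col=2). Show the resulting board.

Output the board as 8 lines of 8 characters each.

Answer: ........
........
..B.....
...BWW..
...WB...
..W.B...
........
........

Derivation:
Place W at (5,2); scan 8 dirs for brackets.
Dir NW: first cell '.' (not opp) -> no flip
Dir N: first cell '.' (not opp) -> no flip
Dir NE: opp run (4,3) capped by W -> flip
Dir W: first cell '.' (not opp) -> no flip
Dir E: first cell '.' (not opp) -> no flip
Dir SW: first cell '.' (not opp) -> no flip
Dir S: first cell '.' (not opp) -> no flip
Dir SE: first cell '.' (not opp) -> no flip
All flips: (4,3)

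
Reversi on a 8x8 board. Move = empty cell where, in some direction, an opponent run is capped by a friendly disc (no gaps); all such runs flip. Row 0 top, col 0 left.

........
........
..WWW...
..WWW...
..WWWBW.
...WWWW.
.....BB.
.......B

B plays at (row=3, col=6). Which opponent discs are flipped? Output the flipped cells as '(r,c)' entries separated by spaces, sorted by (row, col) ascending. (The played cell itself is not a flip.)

Dir NW: first cell '.' (not opp) -> no flip
Dir N: first cell '.' (not opp) -> no flip
Dir NE: first cell '.' (not opp) -> no flip
Dir W: first cell '.' (not opp) -> no flip
Dir E: first cell '.' (not opp) -> no flip
Dir SW: first cell 'B' (not opp) -> no flip
Dir S: opp run (4,6) (5,6) capped by B -> flip
Dir SE: first cell '.' (not opp) -> no flip

Answer: (4,6) (5,6)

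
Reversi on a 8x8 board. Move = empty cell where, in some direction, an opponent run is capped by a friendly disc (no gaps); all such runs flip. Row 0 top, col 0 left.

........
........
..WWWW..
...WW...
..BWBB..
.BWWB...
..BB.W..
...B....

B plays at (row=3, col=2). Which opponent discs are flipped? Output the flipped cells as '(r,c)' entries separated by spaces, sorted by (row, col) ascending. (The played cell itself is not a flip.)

Answer: (4,3)

Derivation:
Dir NW: first cell '.' (not opp) -> no flip
Dir N: opp run (2,2), next='.' -> no flip
Dir NE: opp run (2,3), next='.' -> no flip
Dir W: first cell '.' (not opp) -> no flip
Dir E: opp run (3,3) (3,4), next='.' -> no flip
Dir SW: first cell '.' (not opp) -> no flip
Dir S: first cell 'B' (not opp) -> no flip
Dir SE: opp run (4,3) capped by B -> flip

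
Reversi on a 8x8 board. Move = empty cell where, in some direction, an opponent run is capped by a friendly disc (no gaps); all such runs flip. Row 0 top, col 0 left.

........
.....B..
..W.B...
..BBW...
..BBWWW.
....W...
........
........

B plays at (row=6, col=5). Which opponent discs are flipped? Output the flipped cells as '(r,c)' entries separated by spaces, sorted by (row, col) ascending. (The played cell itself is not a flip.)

Answer: (5,4)

Derivation:
Dir NW: opp run (5,4) capped by B -> flip
Dir N: first cell '.' (not opp) -> no flip
Dir NE: first cell '.' (not opp) -> no flip
Dir W: first cell '.' (not opp) -> no flip
Dir E: first cell '.' (not opp) -> no flip
Dir SW: first cell '.' (not opp) -> no flip
Dir S: first cell '.' (not opp) -> no flip
Dir SE: first cell '.' (not opp) -> no flip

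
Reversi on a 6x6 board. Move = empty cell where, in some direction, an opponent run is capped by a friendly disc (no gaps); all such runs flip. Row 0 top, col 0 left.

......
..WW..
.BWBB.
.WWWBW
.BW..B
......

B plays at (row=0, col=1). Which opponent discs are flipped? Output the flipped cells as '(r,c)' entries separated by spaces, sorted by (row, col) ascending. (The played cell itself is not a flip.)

Dir NW: edge -> no flip
Dir N: edge -> no flip
Dir NE: edge -> no flip
Dir W: first cell '.' (not opp) -> no flip
Dir E: first cell '.' (not opp) -> no flip
Dir SW: first cell '.' (not opp) -> no flip
Dir S: first cell '.' (not opp) -> no flip
Dir SE: opp run (1,2) capped by B -> flip

Answer: (1,2)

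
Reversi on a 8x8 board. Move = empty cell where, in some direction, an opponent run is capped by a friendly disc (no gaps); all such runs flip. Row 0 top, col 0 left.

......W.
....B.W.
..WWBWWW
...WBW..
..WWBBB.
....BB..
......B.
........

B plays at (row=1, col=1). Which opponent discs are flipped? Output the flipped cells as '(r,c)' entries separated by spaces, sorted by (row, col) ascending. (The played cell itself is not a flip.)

Answer: (2,2) (3,3)

Derivation:
Dir NW: first cell '.' (not opp) -> no flip
Dir N: first cell '.' (not opp) -> no flip
Dir NE: first cell '.' (not opp) -> no flip
Dir W: first cell '.' (not opp) -> no flip
Dir E: first cell '.' (not opp) -> no flip
Dir SW: first cell '.' (not opp) -> no flip
Dir S: first cell '.' (not opp) -> no flip
Dir SE: opp run (2,2) (3,3) capped by B -> flip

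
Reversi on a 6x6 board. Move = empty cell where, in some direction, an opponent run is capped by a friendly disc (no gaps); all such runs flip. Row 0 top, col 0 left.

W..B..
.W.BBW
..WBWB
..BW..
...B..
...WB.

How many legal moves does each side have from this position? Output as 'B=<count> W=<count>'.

Answer: B=7 W=7

Derivation:
-- B to move --
(0,1): no bracket -> illegal
(0,2): no bracket -> illegal
(0,4): no bracket -> illegal
(0,5): flips 1 -> legal
(1,0): no bracket -> illegal
(1,2): flips 1 -> legal
(2,0): no bracket -> illegal
(2,1): flips 1 -> legal
(3,1): flips 1 -> legal
(3,4): flips 2 -> legal
(3,5): flips 1 -> legal
(4,2): no bracket -> illegal
(4,4): no bracket -> illegal
(5,2): flips 1 -> legal
B mobility = 7
-- W to move --
(0,2): flips 1 -> legal
(0,4): flips 2 -> legal
(0,5): no bracket -> illegal
(1,2): flips 2 -> legal
(2,1): no bracket -> illegal
(3,1): flips 1 -> legal
(3,4): no bracket -> illegal
(3,5): flips 1 -> legal
(4,1): no bracket -> illegal
(4,2): flips 1 -> legal
(4,4): no bracket -> illegal
(4,5): no bracket -> illegal
(5,2): no bracket -> illegal
(5,5): flips 1 -> legal
W mobility = 7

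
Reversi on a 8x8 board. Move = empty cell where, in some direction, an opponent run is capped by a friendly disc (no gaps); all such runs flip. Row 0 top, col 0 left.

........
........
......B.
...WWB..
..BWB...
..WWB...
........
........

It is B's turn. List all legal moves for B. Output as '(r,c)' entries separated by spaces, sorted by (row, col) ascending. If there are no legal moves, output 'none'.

(2,2): flips 1 -> legal
(2,3): no bracket -> illegal
(2,4): flips 2 -> legal
(2,5): no bracket -> illegal
(3,2): flips 3 -> legal
(4,1): no bracket -> illegal
(4,5): no bracket -> illegal
(5,1): flips 2 -> legal
(6,1): no bracket -> illegal
(6,2): flips 2 -> legal
(6,3): no bracket -> illegal
(6,4): flips 1 -> legal

Answer: (2,2) (2,4) (3,2) (5,1) (6,2) (6,4)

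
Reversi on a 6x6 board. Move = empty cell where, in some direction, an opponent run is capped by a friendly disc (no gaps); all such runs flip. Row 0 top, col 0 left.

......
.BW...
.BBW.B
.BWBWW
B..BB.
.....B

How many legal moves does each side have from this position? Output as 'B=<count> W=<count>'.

-- B to move --
(0,1): no bracket -> illegal
(0,2): flips 1 -> legal
(0,3): flips 1 -> legal
(1,3): flips 2 -> legal
(1,4): no bracket -> illegal
(2,4): flips 2 -> legal
(4,1): no bracket -> illegal
(4,2): flips 1 -> legal
(4,5): flips 1 -> legal
B mobility = 6
-- W to move --
(0,0): no bracket -> illegal
(0,1): no bracket -> illegal
(0,2): no bracket -> illegal
(1,0): flips 2 -> legal
(1,3): no bracket -> illegal
(1,4): no bracket -> illegal
(1,5): flips 1 -> legal
(2,0): flips 2 -> legal
(2,4): no bracket -> illegal
(3,0): flips 2 -> legal
(4,1): no bracket -> illegal
(4,2): no bracket -> illegal
(4,5): no bracket -> illegal
(5,0): no bracket -> illegal
(5,1): no bracket -> illegal
(5,2): flips 1 -> legal
(5,3): flips 3 -> legal
(5,4): flips 2 -> legal
W mobility = 7

Answer: B=6 W=7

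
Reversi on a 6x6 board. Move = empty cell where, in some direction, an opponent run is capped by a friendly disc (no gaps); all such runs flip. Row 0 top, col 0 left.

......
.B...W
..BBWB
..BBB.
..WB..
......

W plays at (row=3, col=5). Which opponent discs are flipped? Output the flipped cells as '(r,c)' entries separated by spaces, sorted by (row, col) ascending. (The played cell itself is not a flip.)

Dir NW: first cell 'W' (not opp) -> no flip
Dir N: opp run (2,5) capped by W -> flip
Dir NE: edge -> no flip
Dir W: opp run (3,4) (3,3) (3,2), next='.' -> no flip
Dir E: edge -> no flip
Dir SW: first cell '.' (not opp) -> no flip
Dir S: first cell '.' (not opp) -> no flip
Dir SE: edge -> no flip

Answer: (2,5)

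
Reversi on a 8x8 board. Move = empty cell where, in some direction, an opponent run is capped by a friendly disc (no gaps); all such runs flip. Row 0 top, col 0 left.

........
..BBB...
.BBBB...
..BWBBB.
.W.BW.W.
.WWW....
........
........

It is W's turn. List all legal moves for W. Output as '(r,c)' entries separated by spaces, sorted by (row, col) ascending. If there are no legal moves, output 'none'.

(0,1): no bracket -> illegal
(0,2): flips 3 -> legal
(0,3): flips 2 -> legal
(0,4): flips 3 -> legal
(0,5): flips 3 -> legal
(1,0): no bracket -> illegal
(1,1): flips 1 -> legal
(1,5): flips 1 -> legal
(2,0): no bracket -> illegal
(2,5): flips 2 -> legal
(2,6): flips 2 -> legal
(2,7): no bracket -> illegal
(3,0): no bracket -> illegal
(3,1): flips 1 -> legal
(3,7): flips 3 -> legal
(4,2): flips 1 -> legal
(4,5): no bracket -> illegal
(4,7): no bracket -> illegal
(5,4): no bracket -> illegal

Answer: (0,2) (0,3) (0,4) (0,5) (1,1) (1,5) (2,5) (2,6) (3,1) (3,7) (4,2)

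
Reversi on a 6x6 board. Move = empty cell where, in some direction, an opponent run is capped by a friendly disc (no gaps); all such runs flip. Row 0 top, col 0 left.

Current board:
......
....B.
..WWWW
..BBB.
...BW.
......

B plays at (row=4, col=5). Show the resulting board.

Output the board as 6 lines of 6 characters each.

Place B at (4,5); scan 8 dirs for brackets.
Dir NW: first cell 'B' (not opp) -> no flip
Dir N: first cell '.' (not opp) -> no flip
Dir NE: edge -> no flip
Dir W: opp run (4,4) capped by B -> flip
Dir E: edge -> no flip
Dir SW: first cell '.' (not opp) -> no flip
Dir S: first cell '.' (not opp) -> no flip
Dir SE: edge -> no flip
All flips: (4,4)

Answer: ......
....B.
..WWWW
..BBB.
...BBB
......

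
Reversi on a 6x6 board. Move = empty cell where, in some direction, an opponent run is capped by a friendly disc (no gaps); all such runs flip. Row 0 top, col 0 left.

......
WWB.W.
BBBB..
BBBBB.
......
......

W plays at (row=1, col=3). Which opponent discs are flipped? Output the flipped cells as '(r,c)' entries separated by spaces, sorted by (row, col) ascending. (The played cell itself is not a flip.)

Answer: (1,2)

Derivation:
Dir NW: first cell '.' (not opp) -> no flip
Dir N: first cell '.' (not opp) -> no flip
Dir NE: first cell '.' (not opp) -> no flip
Dir W: opp run (1,2) capped by W -> flip
Dir E: first cell 'W' (not opp) -> no flip
Dir SW: opp run (2,2) (3,1), next='.' -> no flip
Dir S: opp run (2,3) (3,3), next='.' -> no flip
Dir SE: first cell '.' (not opp) -> no flip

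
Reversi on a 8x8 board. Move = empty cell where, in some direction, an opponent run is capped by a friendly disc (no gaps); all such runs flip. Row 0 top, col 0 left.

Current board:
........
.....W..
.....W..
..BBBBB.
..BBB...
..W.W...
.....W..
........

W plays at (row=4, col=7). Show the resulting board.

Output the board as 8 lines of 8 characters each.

Answer: ........
.....W..
.....W..
..BBBBW.
..BBB..W
..W.W...
.....W..
........

Derivation:
Place W at (4,7); scan 8 dirs for brackets.
Dir NW: opp run (3,6) capped by W -> flip
Dir N: first cell '.' (not opp) -> no flip
Dir NE: edge -> no flip
Dir W: first cell '.' (not opp) -> no flip
Dir E: edge -> no flip
Dir SW: first cell '.' (not opp) -> no flip
Dir S: first cell '.' (not opp) -> no flip
Dir SE: edge -> no flip
All flips: (3,6)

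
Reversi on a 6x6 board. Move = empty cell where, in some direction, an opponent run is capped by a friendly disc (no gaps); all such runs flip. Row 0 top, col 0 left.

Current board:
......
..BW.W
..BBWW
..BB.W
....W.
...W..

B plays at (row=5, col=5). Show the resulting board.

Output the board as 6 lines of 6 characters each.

Place B at (5,5); scan 8 dirs for brackets.
Dir NW: opp run (4,4) capped by B -> flip
Dir N: first cell '.' (not opp) -> no flip
Dir NE: edge -> no flip
Dir W: first cell '.' (not opp) -> no flip
Dir E: edge -> no flip
Dir SW: edge -> no flip
Dir S: edge -> no flip
Dir SE: edge -> no flip
All flips: (4,4)

Answer: ......
..BW.W
..BBWW
..BB.W
....B.
...W.B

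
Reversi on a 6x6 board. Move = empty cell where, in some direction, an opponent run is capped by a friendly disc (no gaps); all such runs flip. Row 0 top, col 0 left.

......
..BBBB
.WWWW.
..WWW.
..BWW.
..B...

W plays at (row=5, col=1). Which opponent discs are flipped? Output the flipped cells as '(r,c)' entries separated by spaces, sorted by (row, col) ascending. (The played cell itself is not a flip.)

Dir NW: first cell '.' (not opp) -> no flip
Dir N: first cell '.' (not opp) -> no flip
Dir NE: opp run (4,2) capped by W -> flip
Dir W: first cell '.' (not opp) -> no flip
Dir E: opp run (5,2), next='.' -> no flip
Dir SW: edge -> no flip
Dir S: edge -> no flip
Dir SE: edge -> no flip

Answer: (4,2)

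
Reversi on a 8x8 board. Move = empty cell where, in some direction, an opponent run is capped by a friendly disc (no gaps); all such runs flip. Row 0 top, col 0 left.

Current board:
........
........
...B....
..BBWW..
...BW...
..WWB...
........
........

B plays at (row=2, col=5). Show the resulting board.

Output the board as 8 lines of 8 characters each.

Place B at (2,5); scan 8 dirs for brackets.
Dir NW: first cell '.' (not opp) -> no flip
Dir N: first cell '.' (not opp) -> no flip
Dir NE: first cell '.' (not opp) -> no flip
Dir W: first cell '.' (not opp) -> no flip
Dir E: first cell '.' (not opp) -> no flip
Dir SW: opp run (3,4) capped by B -> flip
Dir S: opp run (3,5), next='.' -> no flip
Dir SE: first cell '.' (not opp) -> no flip
All flips: (3,4)

Answer: ........
........
...B.B..
..BBBW..
...BW...
..WWB...
........
........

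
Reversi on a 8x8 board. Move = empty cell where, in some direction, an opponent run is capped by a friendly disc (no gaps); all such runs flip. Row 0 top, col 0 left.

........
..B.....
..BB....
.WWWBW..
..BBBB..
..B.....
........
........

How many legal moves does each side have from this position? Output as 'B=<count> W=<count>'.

Answer: B=9 W=9

Derivation:
-- B to move --
(2,0): flips 1 -> legal
(2,1): flips 1 -> legal
(2,4): flips 1 -> legal
(2,5): flips 1 -> legal
(2,6): flips 1 -> legal
(3,0): flips 3 -> legal
(3,6): flips 1 -> legal
(4,0): flips 1 -> legal
(4,1): flips 1 -> legal
(4,6): no bracket -> illegal
B mobility = 9
-- W to move --
(0,1): no bracket -> illegal
(0,2): flips 2 -> legal
(0,3): no bracket -> illegal
(1,1): flips 1 -> legal
(1,3): flips 2 -> legal
(1,4): flips 1 -> legal
(2,1): no bracket -> illegal
(2,4): no bracket -> illegal
(2,5): no bracket -> illegal
(3,6): no bracket -> illegal
(4,1): no bracket -> illegal
(4,6): no bracket -> illegal
(5,1): flips 1 -> legal
(5,3): flips 3 -> legal
(5,4): flips 1 -> legal
(5,5): flips 2 -> legal
(5,6): no bracket -> illegal
(6,1): no bracket -> illegal
(6,2): flips 2 -> legal
(6,3): no bracket -> illegal
W mobility = 9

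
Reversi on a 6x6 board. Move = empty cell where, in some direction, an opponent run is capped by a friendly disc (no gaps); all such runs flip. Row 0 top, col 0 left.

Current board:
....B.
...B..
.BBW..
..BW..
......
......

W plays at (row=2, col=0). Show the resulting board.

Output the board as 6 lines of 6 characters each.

Place W at (2,0); scan 8 dirs for brackets.
Dir NW: edge -> no flip
Dir N: first cell '.' (not opp) -> no flip
Dir NE: first cell '.' (not opp) -> no flip
Dir W: edge -> no flip
Dir E: opp run (2,1) (2,2) capped by W -> flip
Dir SW: edge -> no flip
Dir S: first cell '.' (not opp) -> no flip
Dir SE: first cell '.' (not opp) -> no flip
All flips: (2,1) (2,2)

Answer: ....B.
...B..
WWWW..
..BW..
......
......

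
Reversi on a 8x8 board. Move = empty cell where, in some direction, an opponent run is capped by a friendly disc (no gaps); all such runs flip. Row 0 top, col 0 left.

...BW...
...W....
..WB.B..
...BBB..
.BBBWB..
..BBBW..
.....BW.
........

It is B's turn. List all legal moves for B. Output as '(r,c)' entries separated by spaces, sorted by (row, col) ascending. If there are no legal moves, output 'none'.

Answer: (0,5) (1,1) (2,1) (5,6) (6,7) (7,7)

Derivation:
(0,2): no bracket -> illegal
(0,5): flips 1 -> legal
(1,1): flips 1 -> legal
(1,2): no bracket -> illegal
(1,4): no bracket -> illegal
(1,5): no bracket -> illegal
(2,1): flips 1 -> legal
(2,4): no bracket -> illegal
(3,1): no bracket -> illegal
(3,2): no bracket -> illegal
(4,6): no bracket -> illegal
(5,6): flips 1 -> legal
(5,7): no bracket -> illegal
(6,4): no bracket -> illegal
(6,7): flips 1 -> legal
(7,5): no bracket -> illegal
(7,6): no bracket -> illegal
(7,7): flips 3 -> legal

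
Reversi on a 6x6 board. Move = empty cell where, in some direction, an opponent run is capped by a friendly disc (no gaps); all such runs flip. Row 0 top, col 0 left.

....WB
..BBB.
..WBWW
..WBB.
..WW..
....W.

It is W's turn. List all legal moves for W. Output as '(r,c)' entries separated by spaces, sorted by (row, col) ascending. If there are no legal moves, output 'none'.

(0,1): no bracket -> illegal
(0,2): flips 2 -> legal
(0,3): flips 4 -> legal
(1,1): no bracket -> illegal
(1,5): no bracket -> illegal
(2,1): no bracket -> illegal
(3,5): flips 2 -> legal
(4,4): flips 2 -> legal
(4,5): no bracket -> illegal

Answer: (0,2) (0,3) (3,5) (4,4)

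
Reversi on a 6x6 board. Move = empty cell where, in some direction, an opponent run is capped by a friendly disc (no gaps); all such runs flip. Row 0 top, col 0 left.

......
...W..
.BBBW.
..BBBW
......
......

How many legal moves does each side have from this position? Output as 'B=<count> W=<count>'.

-- B to move --
(0,2): no bracket -> illegal
(0,3): flips 1 -> legal
(0,4): flips 1 -> legal
(1,2): no bracket -> illegal
(1,4): flips 1 -> legal
(1,5): flips 1 -> legal
(2,5): flips 1 -> legal
(4,4): no bracket -> illegal
(4,5): no bracket -> illegal
B mobility = 5
-- W to move --
(1,0): no bracket -> illegal
(1,1): no bracket -> illegal
(1,2): no bracket -> illegal
(1,4): no bracket -> illegal
(2,0): flips 3 -> legal
(2,5): no bracket -> illegal
(3,0): no bracket -> illegal
(3,1): flips 4 -> legal
(4,1): no bracket -> illegal
(4,2): flips 1 -> legal
(4,3): flips 2 -> legal
(4,4): flips 1 -> legal
(4,5): no bracket -> illegal
W mobility = 5

Answer: B=5 W=5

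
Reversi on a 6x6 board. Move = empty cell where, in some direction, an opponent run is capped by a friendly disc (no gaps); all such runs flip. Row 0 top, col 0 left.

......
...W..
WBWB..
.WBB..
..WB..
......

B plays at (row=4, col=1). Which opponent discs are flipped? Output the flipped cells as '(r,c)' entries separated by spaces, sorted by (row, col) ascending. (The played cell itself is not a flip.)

Answer: (3,1) (4,2)

Derivation:
Dir NW: first cell '.' (not opp) -> no flip
Dir N: opp run (3,1) capped by B -> flip
Dir NE: first cell 'B' (not opp) -> no flip
Dir W: first cell '.' (not opp) -> no flip
Dir E: opp run (4,2) capped by B -> flip
Dir SW: first cell '.' (not opp) -> no flip
Dir S: first cell '.' (not opp) -> no flip
Dir SE: first cell '.' (not opp) -> no flip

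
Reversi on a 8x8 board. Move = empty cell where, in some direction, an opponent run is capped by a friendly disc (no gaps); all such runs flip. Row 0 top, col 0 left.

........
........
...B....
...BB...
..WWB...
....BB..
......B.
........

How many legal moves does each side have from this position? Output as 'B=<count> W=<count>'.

-- B to move --
(3,1): no bracket -> illegal
(3,2): flips 1 -> legal
(4,1): flips 2 -> legal
(5,1): flips 1 -> legal
(5,2): flips 1 -> legal
(5,3): flips 1 -> legal
B mobility = 5
-- W to move --
(1,2): no bracket -> illegal
(1,3): flips 2 -> legal
(1,4): no bracket -> illegal
(2,2): no bracket -> illegal
(2,4): flips 1 -> legal
(2,5): flips 1 -> legal
(3,2): no bracket -> illegal
(3,5): no bracket -> illegal
(4,5): flips 1 -> legal
(4,6): no bracket -> illegal
(5,3): no bracket -> illegal
(5,6): no bracket -> illegal
(5,7): no bracket -> illegal
(6,3): no bracket -> illegal
(6,4): no bracket -> illegal
(6,5): flips 1 -> legal
(6,7): no bracket -> illegal
(7,5): no bracket -> illegal
(7,6): no bracket -> illegal
(7,7): no bracket -> illegal
W mobility = 5

Answer: B=5 W=5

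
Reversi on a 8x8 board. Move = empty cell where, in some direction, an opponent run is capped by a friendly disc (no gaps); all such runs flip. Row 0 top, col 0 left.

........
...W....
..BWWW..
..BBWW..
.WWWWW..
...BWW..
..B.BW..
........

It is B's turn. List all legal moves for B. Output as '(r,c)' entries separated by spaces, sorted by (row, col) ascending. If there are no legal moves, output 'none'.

Answer: (0,3) (0,4) (1,4) (1,5) (2,6) (3,1) (3,6) (4,6) (5,0) (5,1) (5,2) (5,6) (6,6) (7,6)

Derivation:
(0,2): no bracket -> illegal
(0,3): flips 2 -> legal
(0,4): flips 1 -> legal
(1,2): no bracket -> illegal
(1,4): flips 5 -> legal
(1,5): flips 1 -> legal
(1,6): no bracket -> illegal
(2,6): flips 5 -> legal
(3,0): no bracket -> illegal
(3,1): flips 1 -> legal
(3,6): flips 2 -> legal
(4,0): no bracket -> illegal
(4,6): flips 1 -> legal
(5,0): flips 1 -> legal
(5,1): flips 1 -> legal
(5,2): flips 1 -> legal
(5,6): flips 2 -> legal
(6,3): no bracket -> illegal
(6,6): flips 3 -> legal
(7,4): no bracket -> illegal
(7,5): no bracket -> illegal
(7,6): flips 3 -> legal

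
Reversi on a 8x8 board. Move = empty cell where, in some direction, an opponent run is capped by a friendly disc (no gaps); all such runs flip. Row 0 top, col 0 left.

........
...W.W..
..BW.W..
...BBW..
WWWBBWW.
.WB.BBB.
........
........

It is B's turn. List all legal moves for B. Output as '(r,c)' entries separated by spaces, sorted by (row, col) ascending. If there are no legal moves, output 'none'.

Answer: (0,3) (0,4) (0,5) (1,2) (1,6) (2,4) (2,6) (3,0) (3,2) (3,6) (3,7) (4,7) (5,0) (6,0)

Derivation:
(0,2): no bracket -> illegal
(0,3): flips 2 -> legal
(0,4): flips 1 -> legal
(0,5): flips 4 -> legal
(0,6): no bracket -> illegal
(1,2): flips 1 -> legal
(1,4): no bracket -> illegal
(1,6): flips 1 -> legal
(2,4): flips 1 -> legal
(2,6): flips 1 -> legal
(3,0): flips 1 -> legal
(3,1): no bracket -> illegal
(3,2): flips 1 -> legal
(3,6): flips 3 -> legal
(3,7): flips 1 -> legal
(4,7): flips 2 -> legal
(5,0): flips 1 -> legal
(5,3): no bracket -> illegal
(5,7): no bracket -> illegal
(6,0): flips 2 -> legal
(6,1): no bracket -> illegal
(6,2): no bracket -> illegal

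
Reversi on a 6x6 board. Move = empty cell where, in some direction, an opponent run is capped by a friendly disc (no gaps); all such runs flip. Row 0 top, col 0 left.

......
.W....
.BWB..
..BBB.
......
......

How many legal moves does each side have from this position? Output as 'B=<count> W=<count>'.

Answer: B=3 W=5

Derivation:
-- B to move --
(0,0): flips 2 -> legal
(0,1): flips 1 -> legal
(0,2): no bracket -> illegal
(1,0): no bracket -> illegal
(1,2): flips 1 -> legal
(1,3): no bracket -> illegal
(2,0): no bracket -> illegal
(3,1): no bracket -> illegal
B mobility = 3
-- W to move --
(1,0): no bracket -> illegal
(1,2): no bracket -> illegal
(1,3): no bracket -> illegal
(1,4): no bracket -> illegal
(2,0): flips 1 -> legal
(2,4): flips 1 -> legal
(2,5): no bracket -> illegal
(3,0): no bracket -> illegal
(3,1): flips 1 -> legal
(3,5): no bracket -> illegal
(4,1): no bracket -> illegal
(4,2): flips 1 -> legal
(4,3): no bracket -> illegal
(4,4): flips 1 -> legal
(4,5): no bracket -> illegal
W mobility = 5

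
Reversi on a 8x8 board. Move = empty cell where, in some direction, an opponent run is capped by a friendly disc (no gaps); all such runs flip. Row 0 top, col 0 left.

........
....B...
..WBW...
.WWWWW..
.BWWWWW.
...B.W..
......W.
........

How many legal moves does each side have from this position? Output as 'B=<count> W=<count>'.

-- B to move --
(1,1): no bracket -> illegal
(1,2): no bracket -> illegal
(1,3): no bracket -> illegal
(1,5): no bracket -> illegal
(2,0): flips 2 -> legal
(2,1): flips 2 -> legal
(2,5): flips 1 -> legal
(2,6): flips 2 -> legal
(3,0): no bracket -> illegal
(3,6): no bracket -> illegal
(3,7): no bracket -> illegal
(4,0): no bracket -> illegal
(4,7): flips 5 -> legal
(5,1): no bracket -> illegal
(5,2): no bracket -> illegal
(5,4): flips 3 -> legal
(5,6): flips 2 -> legal
(5,7): no bracket -> illegal
(6,4): no bracket -> illegal
(6,5): no bracket -> illegal
(6,7): no bracket -> illegal
(7,5): no bracket -> illegal
(7,6): no bracket -> illegal
(7,7): no bracket -> illegal
B mobility = 7
-- W to move --
(0,3): no bracket -> illegal
(0,4): flips 1 -> legal
(0,5): flips 2 -> legal
(1,2): flips 1 -> legal
(1,3): flips 1 -> legal
(1,5): no bracket -> illegal
(2,5): no bracket -> illegal
(3,0): no bracket -> illegal
(4,0): flips 1 -> legal
(5,0): flips 1 -> legal
(5,1): flips 1 -> legal
(5,2): no bracket -> illegal
(5,4): no bracket -> illegal
(6,2): flips 1 -> legal
(6,3): flips 1 -> legal
(6,4): flips 1 -> legal
W mobility = 10

Answer: B=7 W=10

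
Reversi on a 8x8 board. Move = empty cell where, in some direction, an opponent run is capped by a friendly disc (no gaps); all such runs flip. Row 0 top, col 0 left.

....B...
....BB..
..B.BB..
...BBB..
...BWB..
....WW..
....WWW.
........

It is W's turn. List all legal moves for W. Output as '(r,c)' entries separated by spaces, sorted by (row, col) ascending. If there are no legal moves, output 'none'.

(0,3): no bracket -> illegal
(0,5): flips 4 -> legal
(0,6): no bracket -> illegal
(1,1): flips 2 -> legal
(1,2): no bracket -> illegal
(1,3): no bracket -> illegal
(1,6): no bracket -> illegal
(2,1): no bracket -> illegal
(2,3): no bracket -> illegal
(2,6): flips 1 -> legal
(3,1): no bracket -> illegal
(3,2): flips 1 -> legal
(3,6): flips 1 -> legal
(4,2): flips 1 -> legal
(4,6): flips 1 -> legal
(5,2): no bracket -> illegal
(5,3): no bracket -> illegal
(5,6): no bracket -> illegal

Answer: (0,5) (1,1) (2,6) (3,2) (3,6) (4,2) (4,6)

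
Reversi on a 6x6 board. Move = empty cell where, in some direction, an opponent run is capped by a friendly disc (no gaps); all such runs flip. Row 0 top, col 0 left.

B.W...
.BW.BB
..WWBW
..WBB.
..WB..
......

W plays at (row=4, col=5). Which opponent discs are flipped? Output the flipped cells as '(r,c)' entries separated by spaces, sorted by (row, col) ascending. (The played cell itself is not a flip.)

Dir NW: opp run (3,4) capped by W -> flip
Dir N: first cell '.' (not opp) -> no flip
Dir NE: edge -> no flip
Dir W: first cell '.' (not opp) -> no flip
Dir E: edge -> no flip
Dir SW: first cell '.' (not opp) -> no flip
Dir S: first cell '.' (not opp) -> no flip
Dir SE: edge -> no flip

Answer: (3,4)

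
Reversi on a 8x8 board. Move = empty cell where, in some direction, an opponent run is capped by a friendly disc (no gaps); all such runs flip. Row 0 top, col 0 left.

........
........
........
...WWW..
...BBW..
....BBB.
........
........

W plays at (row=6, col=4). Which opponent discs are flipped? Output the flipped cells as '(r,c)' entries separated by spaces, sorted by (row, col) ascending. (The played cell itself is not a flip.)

Dir NW: first cell '.' (not opp) -> no flip
Dir N: opp run (5,4) (4,4) capped by W -> flip
Dir NE: opp run (5,5), next='.' -> no flip
Dir W: first cell '.' (not opp) -> no flip
Dir E: first cell '.' (not opp) -> no flip
Dir SW: first cell '.' (not opp) -> no flip
Dir S: first cell '.' (not opp) -> no flip
Dir SE: first cell '.' (not opp) -> no flip

Answer: (4,4) (5,4)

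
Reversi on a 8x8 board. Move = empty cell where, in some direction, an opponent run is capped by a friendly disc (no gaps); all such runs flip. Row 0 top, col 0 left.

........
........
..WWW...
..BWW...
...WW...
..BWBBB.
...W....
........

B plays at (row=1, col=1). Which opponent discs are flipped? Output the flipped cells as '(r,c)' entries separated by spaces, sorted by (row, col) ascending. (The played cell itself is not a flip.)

Dir NW: first cell '.' (not opp) -> no flip
Dir N: first cell '.' (not opp) -> no flip
Dir NE: first cell '.' (not opp) -> no flip
Dir W: first cell '.' (not opp) -> no flip
Dir E: first cell '.' (not opp) -> no flip
Dir SW: first cell '.' (not opp) -> no flip
Dir S: first cell '.' (not opp) -> no flip
Dir SE: opp run (2,2) (3,3) (4,4) capped by B -> flip

Answer: (2,2) (3,3) (4,4)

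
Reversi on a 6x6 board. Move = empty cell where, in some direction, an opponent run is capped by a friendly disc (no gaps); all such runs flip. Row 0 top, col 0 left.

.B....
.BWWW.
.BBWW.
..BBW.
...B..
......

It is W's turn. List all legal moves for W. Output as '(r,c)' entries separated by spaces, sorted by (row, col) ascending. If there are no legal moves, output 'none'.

(0,0): no bracket -> illegal
(0,2): no bracket -> illegal
(1,0): flips 1 -> legal
(2,0): flips 2 -> legal
(3,0): flips 1 -> legal
(3,1): flips 3 -> legal
(4,1): flips 1 -> legal
(4,2): flips 3 -> legal
(4,4): no bracket -> illegal
(5,2): flips 1 -> legal
(5,3): flips 2 -> legal
(5,4): no bracket -> illegal

Answer: (1,0) (2,0) (3,0) (3,1) (4,1) (4,2) (5,2) (5,3)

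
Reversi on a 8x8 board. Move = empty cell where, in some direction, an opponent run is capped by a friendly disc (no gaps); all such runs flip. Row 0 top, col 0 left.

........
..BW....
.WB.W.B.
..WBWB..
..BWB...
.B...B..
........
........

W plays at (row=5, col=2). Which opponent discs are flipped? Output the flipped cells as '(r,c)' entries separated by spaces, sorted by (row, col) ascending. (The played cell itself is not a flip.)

Answer: (4,2)

Derivation:
Dir NW: first cell '.' (not opp) -> no flip
Dir N: opp run (4,2) capped by W -> flip
Dir NE: first cell 'W' (not opp) -> no flip
Dir W: opp run (5,1), next='.' -> no flip
Dir E: first cell '.' (not opp) -> no flip
Dir SW: first cell '.' (not opp) -> no flip
Dir S: first cell '.' (not opp) -> no flip
Dir SE: first cell '.' (not opp) -> no flip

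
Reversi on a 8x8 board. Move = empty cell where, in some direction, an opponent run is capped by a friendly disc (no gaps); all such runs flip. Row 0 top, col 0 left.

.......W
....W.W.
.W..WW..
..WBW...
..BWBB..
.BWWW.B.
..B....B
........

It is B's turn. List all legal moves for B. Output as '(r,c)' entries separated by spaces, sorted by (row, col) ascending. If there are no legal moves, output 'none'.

(0,3): no bracket -> illegal
(0,4): flips 3 -> legal
(0,5): no bracket -> illegal
(0,6): no bracket -> illegal
(1,0): no bracket -> illegal
(1,1): no bracket -> illegal
(1,2): no bracket -> illegal
(1,3): no bracket -> illegal
(1,5): flips 1 -> legal
(1,7): no bracket -> illegal
(2,0): no bracket -> illegal
(2,2): flips 1 -> legal
(2,3): flips 1 -> legal
(2,6): no bracket -> illegal
(2,7): no bracket -> illegal
(3,0): no bracket -> illegal
(3,1): flips 1 -> legal
(3,5): flips 1 -> legal
(3,6): no bracket -> illegal
(4,1): no bracket -> illegal
(5,5): flips 3 -> legal
(6,1): no bracket -> illegal
(6,3): flips 3 -> legal
(6,4): flips 2 -> legal
(6,5): no bracket -> illegal

Answer: (0,4) (1,5) (2,2) (2,3) (3,1) (3,5) (5,5) (6,3) (6,4)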